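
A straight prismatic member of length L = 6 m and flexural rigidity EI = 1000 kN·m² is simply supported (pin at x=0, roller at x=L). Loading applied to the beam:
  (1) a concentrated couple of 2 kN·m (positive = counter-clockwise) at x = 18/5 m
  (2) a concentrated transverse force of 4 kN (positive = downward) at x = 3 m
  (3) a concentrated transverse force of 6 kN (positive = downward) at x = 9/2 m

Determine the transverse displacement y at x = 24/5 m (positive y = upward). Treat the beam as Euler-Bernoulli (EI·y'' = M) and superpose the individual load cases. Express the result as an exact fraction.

Load 1 — applied couple M₀=2 kN·m at a=18/5 m (b=L-a=12/5):
  y_1 = (M₀x³/(6L)-M₀(x-a)²/2+C₁x)/EI  [x>a] with C₁=M₀(3b²-L²)/(6L)=-26/25 = (2·(24/5)³/(6·6)-2·((24/5)-(18/5))²/2+(-26/25)·(24/5))/1000 = -9/31250 m
Load 2 — point force P=4 kN at a=3 m (b=L-a=3):
  y_2 = -Pa(L-x)(2Lx-a²-x²)/(6LEI)  [x>a] = -4·3·(6-(24/5))·(2·6·(24/5)-3²-(24/5)²)/(6·6·1000) = -639/62500 m
Load 3 — point force P=6 kN at a=9/2 m (b=L-a=3/2):
  y_3 = -Pa(L-x)(2Lx-a²-x²)/(6LEI)  [x>a] = -6·(9/2)·(6-(24/5))·(2·6·(24/5)-(9/2)²-(24/5)²)/(6·6·1000) = -12879/1000000 m
Superposition: y = Σ y_i = -23391/1000000 m ≈ -0.023391 m

y(24/5) = -23391/1000000 m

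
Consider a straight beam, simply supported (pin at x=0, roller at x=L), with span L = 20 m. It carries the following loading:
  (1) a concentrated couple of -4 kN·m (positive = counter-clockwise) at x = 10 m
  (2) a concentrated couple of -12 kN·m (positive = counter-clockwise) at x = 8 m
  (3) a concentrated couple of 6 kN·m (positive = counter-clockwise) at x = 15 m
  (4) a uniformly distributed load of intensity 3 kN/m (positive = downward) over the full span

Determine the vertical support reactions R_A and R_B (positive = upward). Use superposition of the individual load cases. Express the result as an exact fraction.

Load 1 — applied couple M₀=-4 kN·m at a=10 m (b=L-a=10):
  R_A = M₀/L = (-4)/20 = -1/5 kN
  R_B = -M₀/L = -(-4)/20 = 1/5 kN
Load 2 — applied couple M₀=-12 kN·m at a=8 m (b=L-a=12):
  R_A = M₀/L = (-12)/20 = -3/5 kN
  R_B = -M₀/L = -(-12)/20 = 3/5 kN
Load 3 — applied couple M₀=6 kN·m at a=15 m (b=L-a=5):
  R_A = M₀/L = 6/20 = 3/10 kN
  R_B = -M₀/L = -6/20 = -3/10 kN
Load 4 — uniform load w=3 kN/m over full span:
  R_A = wL/2 = 3·20/2 = 30 kN
  R_B = wL/2 = 3·20/2 = 30 kN
Superposition: R_A = 59/2 kN, R_B = 61/2 kN

R_A = 59/2 kN, R_B = 61/2 kN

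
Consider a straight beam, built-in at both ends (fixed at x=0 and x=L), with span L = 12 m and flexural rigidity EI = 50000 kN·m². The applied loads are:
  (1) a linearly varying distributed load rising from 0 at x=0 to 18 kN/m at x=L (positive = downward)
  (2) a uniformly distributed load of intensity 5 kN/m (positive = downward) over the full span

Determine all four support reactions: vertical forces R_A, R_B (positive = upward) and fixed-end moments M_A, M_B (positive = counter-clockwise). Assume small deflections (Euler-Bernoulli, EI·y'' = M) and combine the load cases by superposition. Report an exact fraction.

R_A = 312/5 kN, M_A = 732/5 kN·m, R_B = 528/5 kN, M_B = -948/5 kN·m

Load 1 — triangular load w₀=18 kN/m (0→w₀ over full span):
  R_A = 3w₀L/20 = 3·18·12/20 = 162/5 kN
  M_A = w₀L²/30 = 18·12²/30 = 432/5 kN·m
  R_B = 7w₀L/20 = 7·18·12/20 = 378/5 kN
  M_B = -w₀L²/20 = -18·12²/20 = -648/5 kN·m
Load 2 — uniform load w=5 kN/m over full span:
  R_A = wL/2 = 5·12/2 = 30 kN
  M_A = wL²/12 = 5·12²/12 = 60 kN·m
  R_B = wL/2 = 5·12/2 = 30 kN
  M_B = -wL²/12 = -5·12²/12 = -60 kN·m
Superposition: R_A = 312/5 kN, M_A = 732/5 kN·m, R_B = 528/5 kN, M_B = -948/5 kN·m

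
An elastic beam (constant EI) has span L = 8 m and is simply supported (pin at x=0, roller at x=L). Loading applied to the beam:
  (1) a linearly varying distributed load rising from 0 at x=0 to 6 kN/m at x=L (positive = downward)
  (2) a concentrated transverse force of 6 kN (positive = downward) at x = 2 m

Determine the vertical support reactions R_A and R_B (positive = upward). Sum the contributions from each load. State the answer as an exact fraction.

R_A = 25/2 kN, R_B = 35/2 kN

Load 1 — triangular load w₀=6 kN/m (0→w₀ over full span):
  R_A = w₀L/6 = 6·8/6 = 8 kN
  R_B = w₀L/3 = 6·8/3 = 16 kN
Load 2 — point force P=6 kN at a=2 m (b=L-a=6):
  R_A = Pb/L = 6·6/8 = 9/2 kN
  R_B = Pa/L = 6·2/8 = 3/2 kN
Superposition: R_A = 25/2 kN, R_B = 35/2 kN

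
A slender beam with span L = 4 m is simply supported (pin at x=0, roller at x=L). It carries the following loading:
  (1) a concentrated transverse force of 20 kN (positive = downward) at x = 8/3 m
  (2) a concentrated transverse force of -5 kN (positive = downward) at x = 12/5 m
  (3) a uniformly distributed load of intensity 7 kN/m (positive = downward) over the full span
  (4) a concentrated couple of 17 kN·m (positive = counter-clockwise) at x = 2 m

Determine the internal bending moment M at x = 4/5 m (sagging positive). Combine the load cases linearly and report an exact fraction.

Load 1 — point force P=20 kN at a=8/3 m (b=L-a=4/3):
  M_1 = Pbx/L  [x≤a] = 20·(4/3)·(4/5)/4 = 16/3 kN·m
Load 2 — point force P=-5 kN at a=12/5 m (b=L-a=8/5):
  M_2 = Pbx/L  [x≤a] = (-5)·(8/5)·(4/5)/4 = -8/5 kN·m
Load 3 — uniform load w=7 kN/m over full span:
  M_3 = wx(L-x)/2 = 7·(4/5)·(4-(4/5))/2 = 224/25 kN·m
Load 4 — applied couple M₀=17 kN·m at a=2 m (b=L-a=2):
  M_4 = M₀x/L  [x≤a] = 17·(4/5)/4 = 17/5 kN·m
Superposition: M = Σ M_i = 1207/75 kN·m ≈ 16.093333 kN·m

M(4/5) = 1207/75 kN·m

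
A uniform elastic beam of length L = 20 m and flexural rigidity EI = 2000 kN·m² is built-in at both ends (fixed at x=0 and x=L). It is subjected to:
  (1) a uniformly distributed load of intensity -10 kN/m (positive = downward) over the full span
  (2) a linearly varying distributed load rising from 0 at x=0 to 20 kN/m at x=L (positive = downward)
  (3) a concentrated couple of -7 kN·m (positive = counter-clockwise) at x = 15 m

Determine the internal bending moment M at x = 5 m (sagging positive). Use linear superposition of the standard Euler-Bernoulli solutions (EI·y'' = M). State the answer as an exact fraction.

M(5) = -2779/96 kN·m

Load 1 — uniform load w=-10 kN/m over full span:
  M_1 = wLx/2 - wL²/12 - wx²/2 = (-10)·20·5/2 - (-10)·20²/12 - (-10)·5²/2 = -125/3 kN·m
Load 2 — triangular load w₀=20 kN/m (0→w₀ over full span):
  M_2 = 3w₀Lx/20 - w₀L²/30 - w₀x³/(6L) = 3·20·20·5/20 - 20·20²/30 - 20·5³/(6·20) = 25/2 kN·m
Load 3 — applied couple M₀=-7 kN·m at a=15 m (b=L-a=5):
  M_3 = R_Ax - M_A  [x≤a] with R_A=-63/160, M_A=-35/16 = (-63/160)·5 - (-35/16) = 7/32 kN·m
Superposition: M = Σ M_i = -2779/96 kN·m ≈ -28.947917 kN·m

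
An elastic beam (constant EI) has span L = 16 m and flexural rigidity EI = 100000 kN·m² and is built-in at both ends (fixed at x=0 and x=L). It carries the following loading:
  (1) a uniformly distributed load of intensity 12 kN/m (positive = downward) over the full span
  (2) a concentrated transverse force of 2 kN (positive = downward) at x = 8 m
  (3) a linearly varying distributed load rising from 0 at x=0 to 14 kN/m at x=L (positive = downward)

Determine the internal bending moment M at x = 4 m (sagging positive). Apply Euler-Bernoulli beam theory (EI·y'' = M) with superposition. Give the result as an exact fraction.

M(4) = 188/5 kN·m

Load 1 — uniform load w=12 kN/m over full span:
  M_1 = wLx/2 - wL²/12 - wx²/2 = 12·16·4/2 - 12·16²/12 - 12·4²/2 = 32 kN·m
Load 2 — point force P=2 kN at a=8 m (b=L-a=8):
  M_2 = Pb²(3a+b)x/L³ - Pab²/L²  [x≤a] = 2·8²·(3·8+8)·4/16³ - 2·8·8²/16² = 0 kN·m
Load 3 — triangular load w₀=14 kN/m (0→w₀ over full span):
  M_3 = 3w₀Lx/20 - w₀L²/30 - w₀x³/(6L) = 3·14·16·4/20 - 14·16²/30 - 14·4³/(6·16) = 28/5 kN·m
Superposition: M = Σ M_i = 188/5 kN·m ≈ 37.600000 kN·m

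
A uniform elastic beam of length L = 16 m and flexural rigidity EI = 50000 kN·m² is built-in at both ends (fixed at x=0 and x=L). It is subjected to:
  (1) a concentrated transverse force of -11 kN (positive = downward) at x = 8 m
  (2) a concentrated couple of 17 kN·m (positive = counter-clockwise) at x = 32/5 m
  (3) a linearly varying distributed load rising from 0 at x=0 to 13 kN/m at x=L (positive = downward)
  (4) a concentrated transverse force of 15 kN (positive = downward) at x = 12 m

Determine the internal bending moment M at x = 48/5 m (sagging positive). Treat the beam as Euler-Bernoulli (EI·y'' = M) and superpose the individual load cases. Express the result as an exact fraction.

M(48/5) = 18743/300 kN·m

Load 1 — point force P=-11 kN at a=8 m (b=L-a=8):
  M_1 = Pa²(a+3b)(L-x)/L³ - Pa²b/L²  [x>a] = (-11)·8²·(8+3·8)·(16-(48/5))/16³ - (-11)·8²·8/16² = -66/5 kN·m
Load 2 — applied couple M₀=17 kN·m at a=32/5 m (b=L-a=48/5):
  M_2 = R_Ax - M_A - M₀  [x>a] with R_A=153/100, M_A=51/25 = (153/100)·(48/5) - (51/25) - 17 = -544/125 kN·m
Load 3 — triangular load w₀=13 kN/m (0→w₀ over full span):
  M_3 = 3w₀Lx/20 - w₀L²/30 - w₀x³/(6L) = 3·13·16·(48/5)/20 - 13·16²/30 - 13·(48/5)³/(6·16) = 25792/375 kN·m
Load 4 — point force P=15 kN at a=12 m (b=L-a=4):
  M_4 = Pb²(3a+b)x/L³ - Pab²/L²  [x≤a] = 15·4²·(3·12+4)·(48/5)/16³ - 15·12·4²/16² = 45/4 kN·m
Superposition: M = Σ M_i = 18743/300 kN·m ≈ 62.476667 kN·m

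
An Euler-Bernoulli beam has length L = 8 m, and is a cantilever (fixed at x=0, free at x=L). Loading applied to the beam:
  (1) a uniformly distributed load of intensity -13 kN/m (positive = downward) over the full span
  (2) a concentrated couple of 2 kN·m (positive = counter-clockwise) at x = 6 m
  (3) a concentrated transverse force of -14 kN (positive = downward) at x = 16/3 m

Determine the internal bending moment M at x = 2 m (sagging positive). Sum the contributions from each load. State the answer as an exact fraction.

Load 1 — uniform load w=-13 kN/m over full span:
  M_1 = -w(L-x)²/2 = -(-13)·(8-2)²/2 = 234 kN·m
Load 2 — applied couple M₀=2 kN·m at a=6 m (b=L-a=2):
  M_2 = M₀  [x≤a] = 2 = 2 kN·m
Load 3 — point force P=-14 kN at a=16/3 m (b=L-a=8/3):
  M_3 = -P(a-x)  [x≤a] = -(-14)·((16/3)-2) = 140/3 kN·m
Superposition: M = Σ M_i = 848/3 kN·m ≈ 282.666667 kN·m

M(2) = 848/3 kN·m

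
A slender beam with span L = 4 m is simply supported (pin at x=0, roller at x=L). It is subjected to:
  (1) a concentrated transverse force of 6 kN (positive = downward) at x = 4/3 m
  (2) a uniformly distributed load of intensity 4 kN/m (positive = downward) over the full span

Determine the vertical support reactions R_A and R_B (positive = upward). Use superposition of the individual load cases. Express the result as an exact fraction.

R_A = 12 kN, R_B = 10 kN

Load 1 — point force P=6 kN at a=4/3 m (b=L-a=8/3):
  R_A = Pb/L = 6·(8/3)/4 = 4 kN
  R_B = Pa/L = 6·(4/3)/4 = 2 kN
Load 2 — uniform load w=4 kN/m over full span:
  R_A = wL/2 = 4·4/2 = 8 kN
  R_B = wL/2 = 4·4/2 = 8 kN
Superposition: R_A = 12 kN, R_B = 10 kN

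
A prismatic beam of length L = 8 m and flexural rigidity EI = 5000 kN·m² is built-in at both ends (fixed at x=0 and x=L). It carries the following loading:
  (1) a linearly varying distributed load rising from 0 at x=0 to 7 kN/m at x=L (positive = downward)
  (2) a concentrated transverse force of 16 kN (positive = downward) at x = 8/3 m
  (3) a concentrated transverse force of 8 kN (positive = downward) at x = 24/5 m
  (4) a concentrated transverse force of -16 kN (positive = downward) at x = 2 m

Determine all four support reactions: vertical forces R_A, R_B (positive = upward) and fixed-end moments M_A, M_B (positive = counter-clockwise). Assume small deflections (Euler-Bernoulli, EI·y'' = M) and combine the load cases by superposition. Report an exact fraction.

R_A = 64583/6750 kN, M_A = 74386/3375 kN·m, R_B = 178417/6750 kN, M_B = -118454/3375 kN·m

Load 1 — triangular load w₀=7 kN/m (0→w₀ over full span):
  R_A = 3w₀L/20 = 3·7·8/20 = 42/5 kN
  M_A = w₀L²/30 = 7·8²/30 = 224/15 kN·m
  R_B = 7w₀L/20 = 7·7·8/20 = 98/5 kN
  M_B = -w₀L²/20 = -7·8²/20 = -112/5 kN·m
Load 2 — point force P=16 kN at a=8/3 m (b=L-a=16/3):
  R_A = Pb²(3a+b)/L³ = 16·(16/3)²·(3·(8/3)+(16/3))/8³ = 320/27 kN
  M_A = Pab²/L² = 16·(8/3)·(16/3)²/8² = 512/27 kN·m
  R_B = Pa²(a+3b)/L³ = 16·(8/3)²·((8/3)+3·(16/3))/8³ = 112/27 kN
  M_B = -Pa²b/L² = -16·(8/3)²·(16/3)/8² = -256/27 kN·m
Load 3 — point force P=8 kN at a=24/5 m (b=L-a=16/5):
  R_A = Pb²(3a+b)/L³ = 8·(16/5)²·(3·(24/5)+(16/5))/8³ = 352/125 kN
  M_A = Pab²/L² = 8·(24/5)·(16/5)²/8² = 768/125 kN·m
  R_B = Pa²(a+3b)/L³ = 8·(24/5)²·((24/5)+3·(16/5))/8³ = 648/125 kN
  M_B = -Pa²b/L² = -8·(24/5)²·(16/5)/8² = -1152/125 kN·m
Load 4 — point force P=-16 kN at a=2 m (b=L-a=6):
  R_A = Pb²(3a+b)/L³ = (-16)·6²·(3·2+6)/8³ = -27/2 kN
  M_A = Pab²/L² = (-16)·2·6²/8² = -18 kN·m
  R_B = Pa²(a+3b)/L³ = (-16)·2²·(2+3·6)/8³ = -5/2 kN
  M_B = -Pa²b/L² = -(-16)·2²·6/8² = 6 kN·m
Superposition: R_A = 64583/6750 kN, M_A = 74386/3375 kN·m, R_B = 178417/6750 kN, M_B = -118454/3375 kN·m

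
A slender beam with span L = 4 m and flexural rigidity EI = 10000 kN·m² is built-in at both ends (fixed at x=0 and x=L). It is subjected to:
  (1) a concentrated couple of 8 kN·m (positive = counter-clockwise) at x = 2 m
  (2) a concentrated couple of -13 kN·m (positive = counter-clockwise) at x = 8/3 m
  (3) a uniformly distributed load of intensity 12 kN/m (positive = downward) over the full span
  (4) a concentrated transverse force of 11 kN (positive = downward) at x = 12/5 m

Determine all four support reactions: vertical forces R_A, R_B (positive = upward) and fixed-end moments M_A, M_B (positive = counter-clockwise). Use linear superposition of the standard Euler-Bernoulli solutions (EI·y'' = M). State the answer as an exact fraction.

R_A = 9952/375 kN, M_A = 6709/375 kN·m, R_B = 12173/375 kN, M_B = -2542/125 kN·m

Load 1 — applied couple M₀=8 kN·m at a=2 m (b=L-a=2):
  R_A = 6M₀ab/L³ = 6·8·2·2/4³ = 3 kN
  M_A = M₀b(2a-b)/L² = 8·2·(2·2-2)/4² = 2 kN·m
  R_B = -6M₀ab/L³ = -6·8·2·2/4³ = -3 kN
  M_B = M₀a(2b-a)/L² = 8·2·(2·2-2)/4² = 2 kN·m
Load 2 — applied couple M₀=-13 kN·m at a=8/3 m (b=L-a=4/3):
  R_A = 6M₀ab/L³ = 6·(-13)·(8/3)·(4/3)/4³ = -13/3 kN
  M_A = M₀b(2a-b)/L² = (-13)·(4/3)·(2·(8/3)-(4/3))/4² = -13/3 kN·m
  R_B = -6M₀ab/L³ = -6·(-13)·(8/3)·(4/3)/4³ = 13/3 kN
  M_B = M₀a(2b-a)/L² = (-13)·(8/3)·(2·(4/3)-(8/3))/4² = 0 kN·m
Load 3 — uniform load w=12 kN/m over full span:
  R_A = wL/2 = 12·4/2 = 24 kN
  M_A = wL²/12 = 12·4²/12 = 16 kN·m
  R_B = wL/2 = 12·4/2 = 24 kN
  M_B = -wL²/12 = -12·4²/12 = -16 kN·m
Load 4 — point force P=11 kN at a=12/5 m (b=L-a=8/5):
  R_A = Pb²(3a+b)/L³ = 11·(8/5)²·(3·(12/5)+(8/5))/4³ = 484/125 kN
  M_A = Pab²/L² = 11·(12/5)·(8/5)²/4² = 528/125 kN·m
  R_B = Pa²(a+3b)/L³ = 11·(12/5)²·((12/5)+3·(8/5))/4³ = 891/125 kN
  M_B = -Pa²b/L² = -11·(12/5)²·(8/5)/4² = -792/125 kN·m
Superposition: R_A = 9952/375 kN, M_A = 6709/375 kN·m, R_B = 12173/375 kN, M_B = -2542/125 kN·m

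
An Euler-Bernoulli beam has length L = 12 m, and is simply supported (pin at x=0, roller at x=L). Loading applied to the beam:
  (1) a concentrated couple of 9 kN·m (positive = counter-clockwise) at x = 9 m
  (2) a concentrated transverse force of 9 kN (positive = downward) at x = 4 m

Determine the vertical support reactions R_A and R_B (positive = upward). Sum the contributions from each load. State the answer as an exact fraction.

Load 1 — applied couple M₀=9 kN·m at a=9 m (b=L-a=3):
  R_A = M₀/L = 9/12 = 3/4 kN
  R_B = -M₀/L = -9/12 = -3/4 kN
Load 2 — point force P=9 kN at a=4 m (b=L-a=8):
  R_A = Pb/L = 9·8/12 = 6 kN
  R_B = Pa/L = 9·4/12 = 3 kN
Superposition: R_A = 27/4 kN, R_B = 9/4 kN

R_A = 27/4 kN, R_B = 9/4 kN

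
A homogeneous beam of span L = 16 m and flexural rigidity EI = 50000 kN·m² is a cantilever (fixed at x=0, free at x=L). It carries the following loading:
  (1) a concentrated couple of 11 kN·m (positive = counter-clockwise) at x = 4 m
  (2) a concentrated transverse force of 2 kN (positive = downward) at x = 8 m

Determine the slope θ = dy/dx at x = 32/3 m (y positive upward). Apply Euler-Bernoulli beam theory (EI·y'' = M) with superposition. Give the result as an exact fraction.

θ(32/3) = -1/2500 rad

Load 1 — applied couple M₀=11 kN·m at a=4 m (b=L-a=12):
  θ_1 = M₀a/EI  [x>a] = 11·4/50000 = 11/12500 rad
Load 2 — point force P=2 kN at a=8 m (b=L-a=8):
  θ_2 = -Pa²/(2EI)  [x>a] = -2·8²/(2·50000) = -4/3125 rad
Superposition: θ = Σ θ_i = -1/2500 rad ≈ -0.000400 rad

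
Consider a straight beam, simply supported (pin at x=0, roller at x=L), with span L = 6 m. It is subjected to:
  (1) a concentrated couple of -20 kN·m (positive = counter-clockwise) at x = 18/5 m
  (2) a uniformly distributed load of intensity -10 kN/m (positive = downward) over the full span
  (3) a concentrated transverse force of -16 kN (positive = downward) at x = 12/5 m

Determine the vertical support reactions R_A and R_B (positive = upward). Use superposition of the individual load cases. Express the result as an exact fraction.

Load 1 — applied couple M₀=-20 kN·m at a=18/5 m (b=L-a=12/5):
  R_A = M₀/L = (-20)/6 = -10/3 kN
  R_B = -M₀/L = -(-20)/6 = 10/3 kN
Load 2 — uniform load w=-10 kN/m over full span:
  R_A = wL/2 = (-10)·6/2 = -30 kN
  R_B = wL/2 = (-10)·6/2 = -30 kN
Load 3 — point force P=-16 kN at a=12/5 m (b=L-a=18/5):
  R_A = Pb/L = (-16)·(18/5)/6 = -48/5 kN
  R_B = Pa/L = (-16)·(12/5)/6 = -32/5 kN
Superposition: R_A = -644/15 kN, R_B = -496/15 kN

R_A = -644/15 kN, R_B = -496/15 kN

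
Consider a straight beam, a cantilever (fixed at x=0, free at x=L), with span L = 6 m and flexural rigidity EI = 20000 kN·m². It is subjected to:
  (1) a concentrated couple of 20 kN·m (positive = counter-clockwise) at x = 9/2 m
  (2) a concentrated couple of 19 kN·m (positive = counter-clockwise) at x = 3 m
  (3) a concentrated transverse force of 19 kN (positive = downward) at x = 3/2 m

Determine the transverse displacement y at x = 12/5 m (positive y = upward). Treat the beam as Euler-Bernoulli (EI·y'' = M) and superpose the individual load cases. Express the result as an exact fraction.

y(12/5) = 28683/8000000 m

Load 1 — applied couple M₀=20 kN·m at a=9/2 m (b=L-a=3/2):
  y_1 = M₀x²/(2EI)  [x≤a] = 20·(12/5)²/(2·20000) = 9/3125 m
Load 2 — applied couple M₀=19 kN·m at a=3 m (b=L-a=3):
  y_2 = M₀x²/(2EI)  [x≤a] = 19·(12/5)²/(2·20000) = 171/62500 m
Load 3 — point force P=19 kN at a=3/2 m (b=L-a=9/2):
  y_3 = -Pa²(3x-a)/(6EI)  [x>a] = -19·(3/2)²·(3·(12/5)-(3/2))/(6·20000) = -3249/1600000 m
Superposition: y = Σ y_i = 28683/8000000 m ≈ 0.003585 m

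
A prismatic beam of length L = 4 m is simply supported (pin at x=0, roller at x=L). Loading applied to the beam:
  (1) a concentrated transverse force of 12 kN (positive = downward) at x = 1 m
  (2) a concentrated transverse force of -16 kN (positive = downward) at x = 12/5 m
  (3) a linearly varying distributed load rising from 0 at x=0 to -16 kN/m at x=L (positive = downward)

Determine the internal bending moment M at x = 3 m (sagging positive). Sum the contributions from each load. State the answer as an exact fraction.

M(3) = -103/5 kN·m

Load 1 — point force P=12 kN at a=1 m (b=L-a=3):
  M_1 = Pa(L-x)/L  [x>a] = 12·1·(4-3)/4 = 3 kN·m
Load 2 — point force P=-16 kN at a=12/5 m (b=L-a=8/5):
  M_2 = Pa(L-x)/L  [x>a] = (-16)·(12/5)·(4-3)/4 = -48/5 kN·m
Load 3 — triangular load w₀=-16 kN/m (0→w₀ over full span):
  M_3 = w₀Lx/6 - w₀x³/(6L) = (-16)·4·3/6 - (-16)·3³/(6·4) = -14 kN·m
Superposition: M = Σ M_i = -103/5 kN·m ≈ -20.600000 kN·m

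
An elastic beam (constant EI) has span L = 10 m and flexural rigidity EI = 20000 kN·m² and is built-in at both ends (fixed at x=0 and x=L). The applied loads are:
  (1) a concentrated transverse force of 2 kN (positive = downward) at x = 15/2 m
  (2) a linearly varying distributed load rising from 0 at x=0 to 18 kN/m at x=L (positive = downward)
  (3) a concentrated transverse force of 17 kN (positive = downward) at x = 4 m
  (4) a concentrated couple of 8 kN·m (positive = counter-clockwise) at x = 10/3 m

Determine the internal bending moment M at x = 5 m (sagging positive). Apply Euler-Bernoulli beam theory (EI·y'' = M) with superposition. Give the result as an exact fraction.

M(5) = 5887/120 kN·m

Load 1 — point force P=2 kN at a=15/2 m (b=L-a=5/2):
  M_1 = Pb²(3a+b)x/L³ - Pab²/L²  [x≤a] = 2·(5/2)²·(3·(15/2)+(5/2))·5/10³ - 2·(15/2)·(5/2)²/10² = 5/8 kN·m
Load 2 — triangular load w₀=18 kN/m (0→w₀ over full span):
  M_2 = 3w₀Lx/20 - w₀L²/30 - w₀x³/(6L) = 3·18·10·5/20 - 18·10²/30 - 18·5³/(6·10) = 75/2 kN·m
Load 3 — point force P=17 kN at a=4 m (b=L-a=6):
  M_3 = Pa²(a+3b)(L-x)/L³ - Pa²b/L²  [x>a] = 17·4²·(4+3·6)·(10-5)/10³ - 17·4²·6/10² = 68/5 kN·m
Load 4 — applied couple M₀=8 kN·m at a=10/3 m (b=L-a=20/3):
  M_4 = R_Ax - M_A - M₀  [x>a] with R_A=16/15, M_A=0 = (16/15)·5 - 0 - 8 = -8/3 kN·m
Superposition: M = Σ M_i = 5887/120 kN·m ≈ 49.058333 kN·m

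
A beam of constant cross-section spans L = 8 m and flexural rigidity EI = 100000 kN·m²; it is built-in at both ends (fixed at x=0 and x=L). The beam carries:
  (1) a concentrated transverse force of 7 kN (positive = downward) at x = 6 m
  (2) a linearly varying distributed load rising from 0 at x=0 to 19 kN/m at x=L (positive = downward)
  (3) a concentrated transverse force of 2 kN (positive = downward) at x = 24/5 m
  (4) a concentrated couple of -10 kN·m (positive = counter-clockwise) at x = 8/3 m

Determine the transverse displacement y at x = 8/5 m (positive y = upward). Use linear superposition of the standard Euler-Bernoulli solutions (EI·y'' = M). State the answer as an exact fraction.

Load 1 — point force P=7 kN at a=6 m (b=L-a=2):
  y_1 = -Pb²x²(3aL-(3a+b)x)/(6L³EI)  [x≤a] = -7·2²·(8/5)²·(3·6·8-(3·6+2)·(8/5))/(6·8³·100000) = -49/1875000 m
Load 2 — triangular load w₀=19 kN/m (0→w₀ over full span):
  y_2 = -w₀x²(L-x)²(x+2L)/(120LEI) = -19·(8/5)²·(8-(8/5))²·((8/5)+2·8)/(120·8·100000) = -53504/146484375 m
Load 3 — point force P=2 kN at a=24/5 m (b=L-a=16/5):
  y_3 = -Pb²x²(3aL-(3a+b)x)/(6L³EI)  [x≤a] = -2·(16/5)²·(8/5)²·(3·(24/5)·8-(3·(24/5)+(16/5))·(8/5))/(6·8³·100000) = -2176/146484375 m
Load 4 — applied couple M₀=-10 kN·m at a=8/3 m (b=L-a=16/3):
  y_4 = (R_Ax³/6 - M_Ax²/2)/EI  [x≤a] with R_A=-5/3, M_A=0 = ((-5/3)·(8/5)³/6 - 0·(8/5)²/2)/100000 = -8/703125 m
Superposition: y = Σ y_i = -293639/703125000 m ≈ -0.000418 m

y(8/5) = -293639/703125000 m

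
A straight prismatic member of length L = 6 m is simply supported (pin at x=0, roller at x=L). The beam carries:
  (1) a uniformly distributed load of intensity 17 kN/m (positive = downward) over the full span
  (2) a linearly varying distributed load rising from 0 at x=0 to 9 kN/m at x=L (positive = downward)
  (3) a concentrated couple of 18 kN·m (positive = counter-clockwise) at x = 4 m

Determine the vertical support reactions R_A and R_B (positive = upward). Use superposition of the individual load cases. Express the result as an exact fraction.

Load 1 — uniform load w=17 kN/m over full span:
  R_A = wL/2 = 17·6/2 = 51 kN
  R_B = wL/2 = 17·6/2 = 51 kN
Load 2 — triangular load w₀=9 kN/m (0→w₀ over full span):
  R_A = w₀L/6 = 9·6/6 = 9 kN
  R_B = w₀L/3 = 9·6/3 = 18 kN
Load 3 — applied couple M₀=18 kN·m at a=4 m (b=L-a=2):
  R_A = M₀/L = 18/6 = 3 kN
  R_B = -M₀/L = -18/6 = -3 kN
Superposition: R_A = 63 kN, R_B = 66 kN

R_A = 63 kN, R_B = 66 kN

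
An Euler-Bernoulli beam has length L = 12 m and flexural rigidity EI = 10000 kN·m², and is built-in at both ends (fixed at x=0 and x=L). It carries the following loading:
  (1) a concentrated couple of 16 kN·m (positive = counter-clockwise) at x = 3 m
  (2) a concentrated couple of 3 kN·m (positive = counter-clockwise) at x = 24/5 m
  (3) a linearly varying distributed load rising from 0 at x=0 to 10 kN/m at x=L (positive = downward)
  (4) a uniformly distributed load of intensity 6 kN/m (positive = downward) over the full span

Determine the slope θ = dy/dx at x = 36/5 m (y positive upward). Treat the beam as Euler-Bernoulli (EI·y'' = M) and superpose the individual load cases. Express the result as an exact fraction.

θ(36/5) = 4839/781250 rad

Load 1 — applied couple M₀=16 kN·m at a=3 m (b=L-a=9):
  θ_1 = (R_Ax²/2 - M_Ax - M₀(x-a))/EI  [x>a] with R_A=3/2, M_A=-3 = ((3/2)·(36/5)²/2 - (-3)·(36/5) - 16·((36/5)-3))/10000 = -21/31250 rad
Load 2 — applied couple M₀=3 kN·m at a=24/5 m (b=L-a=36/5):
  θ_2 = (R_Ax²/2 - M_Ax - M₀(x-a))/EI  [x>a] with R_A=9/25, M_A=9/25 = ((9/25)·(36/5)²/2 - (9/25)·(36/5) - 3·((36/5)-(24/5)))/10000 = -18/390625 rad
Load 3 — triangular load w₀=10 kN/m (0→w₀ over full span):
  θ_3 = -w₀(2x(L-x)(L-2x)(x+2L)+x²(L-x)²)/(120LEI) = -10·(2·(36/5)·(12-(36/5))·(12-2·(36/5))·((36/5)+2·12)+(36/5)²·(12-(36/5))²)/(120·12·10000) = 216/78125 rad
Load 4 — uniform load w=6 kN/m over full span:
  θ_4 = -wx(L-x)(L-2x)/(12EI) = -6·(36/5)·(12-(36/5))·(12-2·(36/5))/(12·10000) = 324/78125 rad
Superposition: θ = Σ θ_i = 4839/781250 rad ≈ 0.006194 rad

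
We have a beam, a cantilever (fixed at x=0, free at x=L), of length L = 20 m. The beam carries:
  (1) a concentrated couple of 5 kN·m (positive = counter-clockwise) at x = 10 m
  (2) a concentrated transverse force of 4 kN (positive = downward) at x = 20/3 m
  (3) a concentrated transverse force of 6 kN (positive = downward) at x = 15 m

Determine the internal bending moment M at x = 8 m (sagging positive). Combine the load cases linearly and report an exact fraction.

Load 1 — applied couple M₀=5 kN·m at a=10 m (b=L-a=10):
  M_1 = M₀  [x≤a] = 5 = 5 kN·m
Load 2 — point force P=4 kN at a=20/3 m (b=L-a=40/3):
  M_2 = 0  [x>a] = 0 kN·m
Load 3 — point force P=6 kN at a=15 m (b=L-a=5):
  M_3 = -P(a-x)  [x≤a] = -6·(15-8) = -42 kN·m
Superposition: M = Σ M_i = -37 kN·m ≈ -37.000000 kN·m

M(8) = -37 kN·m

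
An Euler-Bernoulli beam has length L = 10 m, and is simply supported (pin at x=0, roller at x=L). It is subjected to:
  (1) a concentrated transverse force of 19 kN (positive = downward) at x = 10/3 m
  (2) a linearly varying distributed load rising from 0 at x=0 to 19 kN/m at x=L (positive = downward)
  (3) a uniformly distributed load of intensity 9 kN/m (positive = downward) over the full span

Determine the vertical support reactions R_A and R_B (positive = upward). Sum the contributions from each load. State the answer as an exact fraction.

Load 1 — point force P=19 kN at a=10/3 m (b=L-a=20/3):
  R_A = Pb/L = 19·(20/3)/10 = 38/3 kN
  R_B = Pa/L = 19·(10/3)/10 = 19/3 kN
Load 2 — triangular load w₀=19 kN/m (0→w₀ over full span):
  R_A = w₀L/6 = 19·10/6 = 95/3 kN
  R_B = w₀L/3 = 19·10/3 = 190/3 kN
Load 3 — uniform load w=9 kN/m over full span:
  R_A = wL/2 = 9·10/2 = 45 kN
  R_B = wL/2 = 9·10/2 = 45 kN
Superposition: R_A = 268/3 kN, R_B = 344/3 kN

R_A = 268/3 kN, R_B = 344/3 kN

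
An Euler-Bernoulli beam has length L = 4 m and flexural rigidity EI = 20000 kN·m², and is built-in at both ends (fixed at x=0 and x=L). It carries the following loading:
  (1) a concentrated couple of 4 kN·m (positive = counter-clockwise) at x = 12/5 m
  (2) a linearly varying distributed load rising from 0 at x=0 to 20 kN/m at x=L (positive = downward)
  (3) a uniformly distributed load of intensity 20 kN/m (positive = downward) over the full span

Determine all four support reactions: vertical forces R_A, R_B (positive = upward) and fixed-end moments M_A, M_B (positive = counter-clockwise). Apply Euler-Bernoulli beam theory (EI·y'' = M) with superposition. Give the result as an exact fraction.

R_A = 1336/25 kN, M_A = 2896/75 kN·m, R_B = 1664/25 kN, M_B = -3164/75 kN·m

Load 1 — applied couple M₀=4 kN·m at a=12/5 m (b=L-a=8/5):
  R_A = 6M₀ab/L³ = 6·4·(12/5)·(8/5)/4³ = 36/25 kN
  M_A = M₀b(2a-b)/L² = 4·(8/5)·(2·(12/5)-(8/5))/4² = 32/25 kN·m
  R_B = -6M₀ab/L³ = -6·4·(12/5)·(8/5)/4³ = -36/25 kN
  M_B = M₀a(2b-a)/L² = 4·(12/5)·(2·(8/5)-(12/5))/4² = 12/25 kN·m
Load 2 — triangular load w₀=20 kN/m (0→w₀ over full span):
  R_A = 3w₀L/20 = 3·20·4/20 = 12 kN
  M_A = w₀L²/30 = 20·4²/30 = 32/3 kN·m
  R_B = 7w₀L/20 = 7·20·4/20 = 28 kN
  M_B = -w₀L²/20 = -20·4²/20 = -16 kN·m
Load 3 — uniform load w=20 kN/m over full span:
  R_A = wL/2 = 20·4/2 = 40 kN
  M_A = wL²/12 = 20·4²/12 = 80/3 kN·m
  R_B = wL/2 = 20·4/2 = 40 kN
  M_B = -wL²/12 = -20·4²/12 = -80/3 kN·m
Superposition: R_A = 1336/25 kN, M_A = 2896/75 kN·m, R_B = 1664/25 kN, M_B = -3164/75 kN·m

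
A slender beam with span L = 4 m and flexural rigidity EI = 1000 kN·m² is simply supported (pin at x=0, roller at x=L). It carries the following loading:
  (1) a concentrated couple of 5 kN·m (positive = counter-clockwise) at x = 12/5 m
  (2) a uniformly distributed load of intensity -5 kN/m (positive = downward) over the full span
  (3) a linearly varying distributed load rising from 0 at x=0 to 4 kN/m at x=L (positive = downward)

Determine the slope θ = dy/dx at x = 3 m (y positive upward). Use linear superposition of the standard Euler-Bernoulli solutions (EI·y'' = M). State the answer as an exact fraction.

θ(3) = -833/180000 rad

Load 1 — applied couple M₀=5 kN·m at a=12/5 m (b=L-a=8/5):
  θ_1 = (M₀x²/(2L)-M₀(x-a)+C₁)/EI  [x>a] with C₁=M₀(3b²-L²)/(6L)=-26/15 = (5·3²/(2·4)-5·(3-(12/5))+(-26/15))/1000 = 107/120000 rad
Load 2 — uniform load w=-5 kN/m over full span:
  θ_2 = -w(L³-6Lx²+4x³)/(24EI) = -(-5)·(4³-6·4·3²+4·3³)/(24·1000) = -11/1200 rad
Load 3 — triangular load w₀=4 kN/m (0→w₀ over full span):
  θ_3 = -w₀(7L⁴-30L²x²+15x⁴)/(360LEI) = -4·(7·4⁴-30·4²·3²+15·3⁴)/(360·4·1000) = 1313/360000 rad
Superposition: θ = Σ θ_i = -833/180000 rad ≈ -0.004628 rad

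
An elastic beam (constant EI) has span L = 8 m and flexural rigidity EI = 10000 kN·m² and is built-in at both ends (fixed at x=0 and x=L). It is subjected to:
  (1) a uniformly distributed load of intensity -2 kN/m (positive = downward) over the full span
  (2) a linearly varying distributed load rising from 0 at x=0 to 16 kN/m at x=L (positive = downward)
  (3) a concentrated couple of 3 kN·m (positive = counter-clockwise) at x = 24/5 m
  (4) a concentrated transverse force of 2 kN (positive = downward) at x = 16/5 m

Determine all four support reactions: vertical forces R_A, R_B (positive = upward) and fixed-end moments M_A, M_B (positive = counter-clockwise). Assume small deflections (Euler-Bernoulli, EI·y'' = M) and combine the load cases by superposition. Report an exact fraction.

R_A = 3259/250 kN, M_A = 10024/375 kN·m, R_B = 9241/250 kN, M_B = -15641/375 kN·m

Load 1 — uniform load w=-2 kN/m over full span:
  R_A = wL/2 = (-2)·8/2 = -8 kN
  M_A = wL²/12 = (-2)·8²/12 = -32/3 kN·m
  R_B = wL/2 = (-2)·8/2 = -8 kN
  M_B = -wL²/12 = -(-2)·8²/12 = 32/3 kN·m
Load 2 — triangular load w₀=16 kN/m (0→w₀ over full span):
  R_A = 3w₀L/20 = 3·16·8/20 = 96/5 kN
  M_A = w₀L²/30 = 16·8²/30 = 512/15 kN·m
  R_B = 7w₀L/20 = 7·16·8/20 = 224/5 kN
  M_B = -w₀L²/20 = -16·8²/20 = -256/5 kN·m
Load 3 — applied couple M₀=3 kN·m at a=24/5 m (b=L-a=16/5):
  R_A = 6M₀ab/L³ = 6·3·(24/5)·(16/5)/8³ = 27/50 kN
  M_A = M₀b(2a-b)/L² = 3·(16/5)·(2·(24/5)-(16/5))/8² = 24/25 kN·m
  R_B = -6M₀ab/L³ = -6·3·(24/5)·(16/5)/8³ = -27/50 kN
  M_B = M₀a(2b-a)/L² = 3·(24/5)·(2·(16/5)-(24/5))/8² = 9/25 kN·m
Load 4 — point force P=2 kN at a=16/5 m (b=L-a=24/5):
  R_A = Pb²(3a+b)/L³ = 2·(24/5)²·(3·(16/5)+(24/5))/8³ = 162/125 kN
  M_A = Pab²/L² = 2·(16/5)·(24/5)²/8² = 288/125 kN·m
  R_B = Pa²(a+3b)/L³ = 2·(16/5)²·((16/5)+3·(24/5))/8³ = 88/125 kN
  M_B = -Pa²b/L² = -2·(16/5)²·(24/5)/8² = -192/125 kN·m
Superposition: R_A = 3259/250 kN, M_A = 10024/375 kN·m, R_B = 9241/250 kN, M_B = -15641/375 kN·m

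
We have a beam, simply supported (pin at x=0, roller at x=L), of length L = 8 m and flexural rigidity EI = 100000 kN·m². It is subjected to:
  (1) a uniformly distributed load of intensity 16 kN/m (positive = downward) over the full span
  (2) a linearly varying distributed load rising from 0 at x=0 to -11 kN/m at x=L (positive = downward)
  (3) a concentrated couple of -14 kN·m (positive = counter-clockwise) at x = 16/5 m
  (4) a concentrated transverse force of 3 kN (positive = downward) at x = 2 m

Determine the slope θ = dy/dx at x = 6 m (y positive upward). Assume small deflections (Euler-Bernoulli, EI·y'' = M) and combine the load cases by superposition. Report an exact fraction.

θ(6) = 149971/90000000 rad

Load 1 — uniform load w=16 kN/m over full span:
  θ_1 = -w(L³-6Lx²+4x³)/(24EI) = -16·(8³-6·8·6²+4·6³)/(24·100000) = 22/9375 rad
Load 2 — triangular load w₀=-11 kN/m (0→w₀ over full span):
  θ_2 = -w₀(7L⁴-30L²x²+15x⁴)/(360LEI) = -(-11)·(7·8⁴-30·8²·6²+15·6⁴)/(360·8·100000) = -14443/18000000 rad
Load 3 — applied couple M₀=-14 kN·m at a=16/5 m (b=L-a=24/5):
  θ_3 = (M₀x²/(2L)-M₀(x-a)+C₁)/EI  [x>a] with C₁=M₀(3b²-L²)/(6L)=-112/75 = ((-14)·6²/(2·8)-(-14)·(6-(16/5))+(-112/75))/100000 = 931/15000000 rad
Load 4 — point force P=3 kN at a=2 m (b=L-a=6):
  θ_4 = -Pa(2L²-6Lx+3x²+a²)/(6LEI)  [x>a] = -3·2·(2·8²-6·8·6+3·6²+2²)/(6·8·100000) = 3/50000 rad
Superposition: θ = Σ θ_i = 149971/90000000 rad ≈ 0.001666 rad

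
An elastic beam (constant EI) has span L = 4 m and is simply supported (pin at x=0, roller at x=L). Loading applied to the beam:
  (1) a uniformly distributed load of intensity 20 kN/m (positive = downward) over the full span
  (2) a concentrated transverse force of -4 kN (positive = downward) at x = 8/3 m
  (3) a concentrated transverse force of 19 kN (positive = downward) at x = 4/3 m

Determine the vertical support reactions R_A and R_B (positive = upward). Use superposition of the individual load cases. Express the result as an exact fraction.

Load 1 — uniform load w=20 kN/m over full span:
  R_A = wL/2 = 20·4/2 = 40 kN
  R_B = wL/2 = 20·4/2 = 40 kN
Load 2 — point force P=-4 kN at a=8/3 m (b=L-a=4/3):
  R_A = Pb/L = (-4)·(4/3)/4 = -4/3 kN
  R_B = Pa/L = (-4)·(8/3)/4 = -8/3 kN
Load 3 — point force P=19 kN at a=4/3 m (b=L-a=8/3):
  R_A = Pb/L = 19·(8/3)/4 = 38/3 kN
  R_B = Pa/L = 19·(4/3)/4 = 19/3 kN
Superposition: R_A = 154/3 kN, R_B = 131/3 kN

R_A = 154/3 kN, R_B = 131/3 kN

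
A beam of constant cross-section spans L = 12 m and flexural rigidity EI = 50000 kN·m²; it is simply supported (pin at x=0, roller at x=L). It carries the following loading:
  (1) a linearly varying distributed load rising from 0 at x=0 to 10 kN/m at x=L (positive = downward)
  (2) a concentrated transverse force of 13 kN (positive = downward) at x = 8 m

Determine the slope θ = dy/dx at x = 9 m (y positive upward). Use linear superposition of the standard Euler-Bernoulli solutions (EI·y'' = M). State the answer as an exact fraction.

θ(9) = 1859/288000 rad

Load 1 — triangular load w₀=10 kN/m (0→w₀ over full span):
  θ_1 = -w₀(7L⁴-30L²x²+15x⁴)/(360LEI) = -10·(7·12⁴-30·12²·9²+15·9⁴)/(360·12·50000) = 3939/800000 rad
Load 2 — point force P=13 kN at a=8 m (b=L-a=4):
  θ_2 = -Pa(2L²-6Lx+3x²+a²)/(6LEI)  [x>a] = -13·8·(2·12²-6·12·9+3·9²+8²)/(6·12·50000) = 689/450000 rad
Superposition: θ = Σ θ_i = 1859/288000 rad ≈ 0.006455 rad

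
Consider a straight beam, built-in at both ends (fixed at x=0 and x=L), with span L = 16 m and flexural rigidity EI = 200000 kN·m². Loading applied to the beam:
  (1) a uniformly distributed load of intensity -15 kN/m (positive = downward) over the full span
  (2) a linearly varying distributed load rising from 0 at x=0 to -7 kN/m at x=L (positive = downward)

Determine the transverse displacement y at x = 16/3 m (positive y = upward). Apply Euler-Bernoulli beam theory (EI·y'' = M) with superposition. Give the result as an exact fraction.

y(16/3) = 140288/11390625 m

Load 1 — uniform load w=-15 kN/m over full span:
  y_1 = -wx²(L-x)²/(24EI) = -(-15)·(16/3)²·(16-(16/3))²/(24·200000) = 512/50625 m
Load 2 — triangular load w₀=-7 kN/m (0→w₀ over full span):
  y_2 = -w₀x²(L-x)²(x+2L)/(120LEI) = -(-7)·(16/3)²·(16-(16/3))²·((16/3)+2·16)/(120·16·200000) = 25088/11390625 m
Superposition: y = Σ y_i = 140288/11390625 m ≈ 0.012316 m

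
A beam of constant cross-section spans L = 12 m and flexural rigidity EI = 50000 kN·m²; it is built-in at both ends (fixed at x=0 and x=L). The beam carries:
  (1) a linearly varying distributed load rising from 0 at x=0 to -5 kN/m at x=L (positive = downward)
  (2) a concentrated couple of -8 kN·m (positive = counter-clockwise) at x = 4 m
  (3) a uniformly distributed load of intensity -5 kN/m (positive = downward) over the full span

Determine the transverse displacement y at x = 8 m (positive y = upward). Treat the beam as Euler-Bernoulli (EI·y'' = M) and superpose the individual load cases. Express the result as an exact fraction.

y(8) = 532/84375 m

Load 1 — triangular load w₀=-5 kN/m (0→w₀ over full span):
  y_1 = -w₀x²(L-x)²(x+2L)/(120LEI) = -(-5)·8²·(12-8)²·(8+2·12)/(120·12·50000) = 64/28125 m
Load 2 — applied couple M₀=-8 kN·m at a=4 m (b=L-a=8):
  y_2 = (R_Ax³/6 - M_Ax²/2 - M₀(x-a)²/2)/EI  [x>a] with R_A=-8/9, M_A=0 = ((-8/9)·8³/6 - 0·8²/2 - (-8)·(8-4)²/2)/50000 = -4/16875 m
Load 3 — uniform load w=-5 kN/m over full span:
  y_3 = -wx²(L-x)²/(24EI) = -(-5)·8²·(12-8)²/(24·50000) = 8/1875 m
Superposition: y = Σ y_i = 532/84375 m ≈ 0.006305 m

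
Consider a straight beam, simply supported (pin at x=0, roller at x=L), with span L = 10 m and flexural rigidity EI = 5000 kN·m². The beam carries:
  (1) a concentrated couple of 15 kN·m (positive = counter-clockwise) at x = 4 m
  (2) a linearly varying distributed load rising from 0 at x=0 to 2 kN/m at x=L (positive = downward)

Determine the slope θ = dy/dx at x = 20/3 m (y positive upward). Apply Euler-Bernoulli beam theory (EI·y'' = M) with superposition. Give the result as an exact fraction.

θ(20/3) = 427/151875 rad

Load 1 — applied couple M₀=15 kN·m at a=4 m (b=L-a=6):
  θ_1 = (M₀x²/(2L)-M₀(x-a)+C₁)/EI  [x>a] with C₁=M₀(3b²-L²)/(6L)=2 = (15·(20/3)²/(2·10)-15·((20/3)-4)+2)/5000 = -7/7500 rad
Load 2 — triangular load w₀=2 kN/m (0→w₀ over full span):
  θ_2 = -w₀(7L⁴-30L²x²+15x⁴)/(360LEI) = -2·(7·10⁴-30·10²·(20/3)²+15·(20/3)⁴)/(360·10·5000) = 91/24300 rad
Superposition: θ = Σ θ_i = 427/151875 rad ≈ 0.002812 rad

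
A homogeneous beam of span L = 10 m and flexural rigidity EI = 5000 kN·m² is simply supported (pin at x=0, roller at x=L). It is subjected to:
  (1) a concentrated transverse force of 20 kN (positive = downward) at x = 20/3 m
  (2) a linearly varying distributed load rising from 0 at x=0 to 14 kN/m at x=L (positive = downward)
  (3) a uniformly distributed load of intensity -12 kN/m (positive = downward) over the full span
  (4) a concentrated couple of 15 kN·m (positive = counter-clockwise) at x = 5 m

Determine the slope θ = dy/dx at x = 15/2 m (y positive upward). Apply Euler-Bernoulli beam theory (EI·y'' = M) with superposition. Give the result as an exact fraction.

θ(15/2) = -26569/2073600 rad

Load 1 — point force P=20 kN at a=20/3 m (b=L-a=10/3):
  θ_1 = -Pa(2L²-6Lx+3x²+a²)/(6LEI)  [x>a] = -20·(20/3)·(2·10²-6·10·(15/2)+3·(15/2)²+(20/3)²)/(6·10·5000) = 53/3240 rad
Load 2 — triangular load w₀=14 kN/m (0→w₀ over full span):
  θ_2 = -w₀(7L⁴-30L²x²+15x⁴)/(360LEI) = -14·(7·10⁴-30·10²·(15/2)²+15·(15/2)⁴)/(360·10·5000) = 9191/230400 rad
Load 3 — uniform load w=-12 kN/m over full span:
  θ_3 = -w(L³-6Lx²+4x³)/(24EI) = -(-12)·(10³-6·10·(15/2)²+4·(15/2)³)/(24·5000) = -11/160 rad
Load 4 — applied couple M₀=15 kN·m at a=5 m (b=L-a=5):
  θ_4 = (M₀x²/(2L)-M₀(x-a)+C₁)/EI  [x>a] with C₁=M₀(3b²-L²)/(6L)=-25/4 = (15·(15/2)²/(2·10)-15·((15/2)-5)+(-25/4))/5000 = -1/3200 rad
Superposition: θ = Σ θ_i = -26569/2073600 rad ≈ -0.012813 rad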